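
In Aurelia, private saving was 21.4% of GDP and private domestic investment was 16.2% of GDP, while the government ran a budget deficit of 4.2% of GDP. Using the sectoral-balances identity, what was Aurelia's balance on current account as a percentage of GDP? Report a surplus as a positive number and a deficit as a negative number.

By the sectoral-balances identity, CA = (S_private - I) + (T - G).
Private balance = 21.4 - 16.2 = 5.2
Government balance (T - G) = -4.2
CA = 5.2 + (-4.2) = 1.0

1.0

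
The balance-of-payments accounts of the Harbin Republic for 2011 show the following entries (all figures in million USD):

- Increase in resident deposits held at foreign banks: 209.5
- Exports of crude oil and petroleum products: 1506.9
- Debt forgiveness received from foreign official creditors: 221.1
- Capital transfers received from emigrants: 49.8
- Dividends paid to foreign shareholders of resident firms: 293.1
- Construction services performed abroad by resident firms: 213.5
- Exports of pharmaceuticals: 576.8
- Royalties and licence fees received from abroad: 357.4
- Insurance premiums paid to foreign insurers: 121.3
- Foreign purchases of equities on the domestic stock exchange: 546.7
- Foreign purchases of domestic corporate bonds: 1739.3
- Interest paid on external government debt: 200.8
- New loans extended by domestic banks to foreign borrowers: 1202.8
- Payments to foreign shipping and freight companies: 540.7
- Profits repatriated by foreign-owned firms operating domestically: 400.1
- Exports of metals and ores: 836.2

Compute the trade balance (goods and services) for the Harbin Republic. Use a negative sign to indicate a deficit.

Goods: 1506.9 + 836.2 + 576.8 = 2919.9
Services: 213.5 - 540.7 - 121.3 + 357.4 = -91.1
Trade balance = 2919.9 + (-91.1) = 2828.8
(Excluded from the trade balance — financial account: increase in resident deposits held at foreign banks 209.5, foreign purchases of equities on the domestic stock exchange 546.7, foreign purchases of domestic corporate bonds 1739.3, new loans extended by domestic banks to foreign borrowers 1202.8; capital account: debt forgiveness received from foreign official creditors 221.1, capital transfers received from emigrants 49.8; primary income: dividends paid to foreign shareholders of resident firms 293.1, interest paid on external government debt 200.8, profits repatriated by foreign-owned firms operating domestically 400.1.)

2828.8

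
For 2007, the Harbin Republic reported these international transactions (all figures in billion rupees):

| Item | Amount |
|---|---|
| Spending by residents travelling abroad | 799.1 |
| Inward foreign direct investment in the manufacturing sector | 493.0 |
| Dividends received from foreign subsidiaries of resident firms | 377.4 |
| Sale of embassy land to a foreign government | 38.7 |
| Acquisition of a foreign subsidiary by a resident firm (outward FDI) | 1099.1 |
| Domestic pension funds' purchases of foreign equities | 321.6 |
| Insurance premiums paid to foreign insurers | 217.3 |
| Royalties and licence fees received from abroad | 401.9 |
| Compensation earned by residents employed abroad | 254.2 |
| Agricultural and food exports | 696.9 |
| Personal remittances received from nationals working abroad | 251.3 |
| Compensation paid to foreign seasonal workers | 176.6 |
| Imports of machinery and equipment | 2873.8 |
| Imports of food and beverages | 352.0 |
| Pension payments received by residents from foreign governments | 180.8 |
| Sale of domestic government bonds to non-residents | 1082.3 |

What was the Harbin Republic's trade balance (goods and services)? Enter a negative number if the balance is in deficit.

-3143.4

Goods: 696.9 - 352.0 - 2873.8 = -2528.9
Services: 401.9 - 217.3 - 799.1 = -614.5
Trade balance = -2528.9 + (-614.5) = -3143.4
(Excluded from the trade balance — financial account: inward foreign direct investment in the manufacturing sector 493.0, acquisition of a foreign subsidiary by a resident firm (outward FDI) 1099.1, domestic pension funds' purchases of foreign equities 321.6, sale of domestic government bonds to non-residents 1082.3; primary income: dividends received from foreign subsidiaries of resident firms 377.4, compensation earned by residents employed abroad 254.2, compensation paid to foreign seasonal workers 176.6; capital account: sale of embassy land to a foreign government 38.7; secondary income: personal remittances received from nationals working abroad 251.3, pension payments received by residents from foreign governments 180.8.)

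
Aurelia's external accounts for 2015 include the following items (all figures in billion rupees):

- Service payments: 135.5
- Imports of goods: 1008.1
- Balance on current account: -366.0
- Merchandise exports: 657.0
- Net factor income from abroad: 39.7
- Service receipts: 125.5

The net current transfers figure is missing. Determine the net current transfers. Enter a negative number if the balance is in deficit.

Current account = goods balance + services balance + net primary income + net secondary income
Sum of the known components = -321.4
Net current transfers = CA - (known components) = -366.0 - (-321.4) = -44.6

-44.6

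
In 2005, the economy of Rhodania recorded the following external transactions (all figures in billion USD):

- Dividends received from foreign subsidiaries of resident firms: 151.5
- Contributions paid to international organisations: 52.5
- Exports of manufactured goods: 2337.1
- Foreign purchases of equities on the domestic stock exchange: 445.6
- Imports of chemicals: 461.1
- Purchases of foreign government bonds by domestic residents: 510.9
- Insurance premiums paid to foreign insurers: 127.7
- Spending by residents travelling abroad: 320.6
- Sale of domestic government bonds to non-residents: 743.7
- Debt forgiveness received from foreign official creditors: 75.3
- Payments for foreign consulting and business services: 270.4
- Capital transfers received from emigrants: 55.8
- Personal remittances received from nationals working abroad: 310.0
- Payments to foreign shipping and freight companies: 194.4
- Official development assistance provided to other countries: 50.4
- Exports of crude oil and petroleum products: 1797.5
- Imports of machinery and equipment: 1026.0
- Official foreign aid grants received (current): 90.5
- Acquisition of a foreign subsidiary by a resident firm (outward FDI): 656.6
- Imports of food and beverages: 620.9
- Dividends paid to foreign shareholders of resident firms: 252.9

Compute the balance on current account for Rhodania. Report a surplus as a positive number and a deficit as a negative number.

Goods: -620.9 - 461.1 + 2337.1 - 1026.0 + 1797.5 = 2026.6
Services: -320.6 - 194.4 - 270.4 - 127.7 = -913.1
Primary income: -252.9 + 151.5 = -101.4
Secondary income: 310.0 + 90.5 - 52.5 - 50.4 = 297.6
Current account = 2026.6 + (-913.1) + (-101.4) + 297.6 = 1309.7
(Excluded from the current account — financial account: foreign purchases of equities on the domestic stock exchange 445.6, purchases of foreign government bonds by domestic residents 510.9, sale of domestic government bonds to non-residents 743.7, acquisition of a foreign subsidiary by a resident firm (outward FDI) 656.6; capital account: debt forgiveness received from foreign official creditors 75.3, capital transfers received from emigrants 55.8.)

1309.7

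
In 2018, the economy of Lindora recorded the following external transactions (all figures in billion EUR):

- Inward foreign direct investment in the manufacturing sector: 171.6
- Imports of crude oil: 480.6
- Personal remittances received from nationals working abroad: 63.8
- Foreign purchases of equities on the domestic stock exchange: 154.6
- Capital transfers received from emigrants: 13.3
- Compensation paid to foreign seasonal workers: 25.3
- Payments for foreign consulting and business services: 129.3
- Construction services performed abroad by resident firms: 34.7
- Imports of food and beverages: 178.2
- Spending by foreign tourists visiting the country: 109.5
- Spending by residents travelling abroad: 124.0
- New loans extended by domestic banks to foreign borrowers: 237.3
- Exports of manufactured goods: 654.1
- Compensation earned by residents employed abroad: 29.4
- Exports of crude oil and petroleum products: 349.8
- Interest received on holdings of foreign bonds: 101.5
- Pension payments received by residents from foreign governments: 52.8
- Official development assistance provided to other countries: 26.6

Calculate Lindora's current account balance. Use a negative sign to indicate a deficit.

431.6

Goods: 349.8 - 178.2 + 654.1 - 480.6 = 345.1
Services: 34.7 + 109.5 - 124.0 - 129.3 = -109.1
Primary income: -25.3 + 101.5 + 29.4 = 105.6
Secondary income: 63.8 + 52.8 - 26.6 = 90.0
Current account = 345.1 + (-109.1) + 105.6 + 90.0 = 431.6
(Excluded from the current account — financial account: inward foreign direct investment in the manufacturing sector 171.6, foreign purchases of equities on the domestic stock exchange 154.6, new loans extended by domestic banks to foreign borrowers 237.3; capital account: capital transfers received from emigrants 13.3.)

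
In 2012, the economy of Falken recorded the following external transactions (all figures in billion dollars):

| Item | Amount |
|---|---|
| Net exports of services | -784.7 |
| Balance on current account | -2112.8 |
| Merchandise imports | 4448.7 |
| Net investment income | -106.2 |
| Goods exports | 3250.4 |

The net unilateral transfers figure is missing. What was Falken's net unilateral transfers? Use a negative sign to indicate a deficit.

Current account = goods balance + services balance + net primary income + net secondary income
Sum of the known components = -2089.2
Net unilateral transfers = CA - (known components) = -2112.8 - (-2089.2) = -23.6

-23.6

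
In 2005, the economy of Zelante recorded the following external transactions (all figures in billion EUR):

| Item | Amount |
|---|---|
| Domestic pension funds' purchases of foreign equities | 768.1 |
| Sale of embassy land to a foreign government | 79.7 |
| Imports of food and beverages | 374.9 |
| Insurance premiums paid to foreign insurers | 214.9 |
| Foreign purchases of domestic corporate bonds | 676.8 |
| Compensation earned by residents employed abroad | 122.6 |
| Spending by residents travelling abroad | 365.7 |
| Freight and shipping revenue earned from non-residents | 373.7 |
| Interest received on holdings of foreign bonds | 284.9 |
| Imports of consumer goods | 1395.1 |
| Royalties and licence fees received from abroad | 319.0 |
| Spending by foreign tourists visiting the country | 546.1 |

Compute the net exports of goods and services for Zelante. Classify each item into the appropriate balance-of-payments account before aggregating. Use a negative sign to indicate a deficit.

Goods: -374.9 - 1395.1 = -1770.0
Services: -214.9 + 373.7 + 319.0 - 365.7 + 546.1 = 658.2
Trade balance = -1770.0 + 658.2 = -1111.8
(Excluded from the trade balance — financial account: domestic pension funds' purchases of foreign equities 768.1, foreign purchases of domestic corporate bonds 676.8; capital account: sale of embassy land to a foreign government 79.7; primary income: compensation earned by residents employed abroad 122.6, interest received on holdings of foreign bonds 284.9.)

-1111.8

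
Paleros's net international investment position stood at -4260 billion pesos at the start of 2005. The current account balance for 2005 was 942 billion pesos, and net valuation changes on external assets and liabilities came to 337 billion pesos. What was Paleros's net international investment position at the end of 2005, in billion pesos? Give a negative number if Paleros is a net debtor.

-2981

Change in NIIP = current account + net valuation change = 942 + 337 = 1279
End-of-year NIIP = -4260 + 1279 = -2981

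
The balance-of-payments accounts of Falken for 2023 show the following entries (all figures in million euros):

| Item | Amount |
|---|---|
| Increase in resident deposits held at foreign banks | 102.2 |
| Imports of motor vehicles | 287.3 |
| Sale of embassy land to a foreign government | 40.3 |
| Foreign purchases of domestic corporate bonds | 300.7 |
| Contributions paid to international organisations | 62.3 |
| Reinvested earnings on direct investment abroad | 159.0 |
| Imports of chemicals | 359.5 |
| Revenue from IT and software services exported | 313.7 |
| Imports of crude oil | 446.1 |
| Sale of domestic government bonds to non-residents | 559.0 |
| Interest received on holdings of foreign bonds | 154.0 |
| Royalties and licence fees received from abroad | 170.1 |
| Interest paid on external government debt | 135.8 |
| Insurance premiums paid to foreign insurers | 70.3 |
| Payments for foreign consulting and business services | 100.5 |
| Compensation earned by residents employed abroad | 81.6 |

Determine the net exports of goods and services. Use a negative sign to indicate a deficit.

-779.9

Goods: -446.1 - 359.5 - 287.3 = -1092.9
Services: 313.7 - 70.3 + 170.1 - 100.5 = 313.0
Trade balance = -1092.9 + 313.0 = -779.9
(Excluded from the trade balance — financial account: increase in resident deposits held at foreign banks 102.2, foreign purchases of domestic corporate bonds 300.7, sale of domestic government bonds to non-residents 559.0; capital account: sale of embassy land to a foreign government 40.3; secondary income: contributions paid to international organisations 62.3; primary income: reinvested earnings on direct investment abroad 159.0, interest received on holdings of foreign bonds 154.0, interest paid on external government debt 135.8, compensation earned by residents employed abroad 81.6.)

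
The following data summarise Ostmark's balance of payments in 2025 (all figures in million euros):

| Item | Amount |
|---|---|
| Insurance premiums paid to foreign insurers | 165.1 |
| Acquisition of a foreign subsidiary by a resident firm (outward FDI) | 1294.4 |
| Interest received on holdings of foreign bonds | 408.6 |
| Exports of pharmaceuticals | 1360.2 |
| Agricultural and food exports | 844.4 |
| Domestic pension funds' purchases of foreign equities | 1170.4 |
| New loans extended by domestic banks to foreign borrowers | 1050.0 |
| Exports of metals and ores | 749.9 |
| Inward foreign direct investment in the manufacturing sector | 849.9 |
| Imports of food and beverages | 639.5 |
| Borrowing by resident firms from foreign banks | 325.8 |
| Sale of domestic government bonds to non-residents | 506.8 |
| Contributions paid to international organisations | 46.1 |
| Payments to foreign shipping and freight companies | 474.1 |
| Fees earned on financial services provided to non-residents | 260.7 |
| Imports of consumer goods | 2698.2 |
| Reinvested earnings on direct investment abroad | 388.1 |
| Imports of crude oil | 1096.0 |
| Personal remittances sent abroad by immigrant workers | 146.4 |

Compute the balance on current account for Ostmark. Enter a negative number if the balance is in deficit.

Goods: -2698.2 + 1360.2 + 749.9 + 844.4 - 639.5 - 1096.0 = -1479.2
Services: -165.1 + 260.7 - 474.1 = -378.5
Primary income: 408.6 + 388.1 = 796.7
Secondary income: -46.1 - 146.4 = -192.5
Current account = (-1479.2) + (-378.5) + 796.7 + (-192.5) = -1253.5
(Excluded from the current account — financial account: acquisition of a foreign subsidiary by a resident firm (outward FDI) 1294.4, domestic pension funds' purchases of foreign equities 1170.4, new loans extended by domestic banks to foreign borrowers 1050.0, inward foreign direct investment in the manufacturing sector 849.9, borrowing by resident firms from foreign banks 325.8, sale of domestic government bonds to non-residents 506.8.)

-1253.5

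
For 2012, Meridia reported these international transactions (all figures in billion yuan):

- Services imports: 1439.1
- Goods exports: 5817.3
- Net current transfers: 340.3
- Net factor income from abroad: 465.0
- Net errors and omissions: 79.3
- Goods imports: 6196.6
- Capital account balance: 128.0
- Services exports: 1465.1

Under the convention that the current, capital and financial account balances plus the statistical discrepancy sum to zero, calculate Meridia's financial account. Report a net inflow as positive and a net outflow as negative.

-659.3

Goods balance = 5817.3 - 6196.6 = -379.3
Services balance = 1465.1 - 1439.1 = 26.0
Trade balance (goods + services) = -379.3 + 26.0 = -353.3
Net primary income = 465.0
Net secondary income = 340.3
Current account = -353.3 + 465.0 + 340.3 = 452.0
Financial account = -(452.0 + 128.0 + 79.3) = -659.3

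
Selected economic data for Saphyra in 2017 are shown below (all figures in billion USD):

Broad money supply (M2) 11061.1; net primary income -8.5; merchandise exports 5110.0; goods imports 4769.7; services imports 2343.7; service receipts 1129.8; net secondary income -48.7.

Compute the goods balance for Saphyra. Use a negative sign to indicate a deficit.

340.3

Goods balance = 5110.0 - 4769.7 = 340.3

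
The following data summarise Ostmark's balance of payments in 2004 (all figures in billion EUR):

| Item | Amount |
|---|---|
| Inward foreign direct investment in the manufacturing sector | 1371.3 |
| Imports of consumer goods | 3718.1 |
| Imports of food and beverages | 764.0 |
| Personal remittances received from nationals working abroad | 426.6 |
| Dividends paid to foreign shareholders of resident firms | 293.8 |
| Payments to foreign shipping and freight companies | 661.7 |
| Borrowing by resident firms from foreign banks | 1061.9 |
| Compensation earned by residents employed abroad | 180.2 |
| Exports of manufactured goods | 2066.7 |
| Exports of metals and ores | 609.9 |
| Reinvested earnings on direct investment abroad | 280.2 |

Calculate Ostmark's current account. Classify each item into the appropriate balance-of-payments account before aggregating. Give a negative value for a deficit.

Goods: 609.9 + 2066.7 - 764.0 - 3718.1 = -1805.5
Services: -661.7
Primary income: -293.8 + 280.2 + 180.2 = 166.6
Secondary income: 426.6
Current account = (-1805.5) + (-661.7) + 166.6 + 426.6 = -1874.0
(Excluded from the current account — financial account: inward foreign direct investment in the manufacturing sector 1371.3, borrowing by resident firms from foreign banks 1061.9.)

-1874.0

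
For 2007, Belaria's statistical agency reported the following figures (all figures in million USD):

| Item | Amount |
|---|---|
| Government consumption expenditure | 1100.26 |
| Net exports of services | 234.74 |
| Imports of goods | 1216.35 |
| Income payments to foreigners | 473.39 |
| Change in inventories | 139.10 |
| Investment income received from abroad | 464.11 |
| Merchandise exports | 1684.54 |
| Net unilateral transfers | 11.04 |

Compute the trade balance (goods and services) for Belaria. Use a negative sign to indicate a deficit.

Goods balance = 1684.54 - 1216.35 = 468.19
Services balance = 234.74
Trade balance (goods + services) = 468.19 + 234.74 = 702.93

702.93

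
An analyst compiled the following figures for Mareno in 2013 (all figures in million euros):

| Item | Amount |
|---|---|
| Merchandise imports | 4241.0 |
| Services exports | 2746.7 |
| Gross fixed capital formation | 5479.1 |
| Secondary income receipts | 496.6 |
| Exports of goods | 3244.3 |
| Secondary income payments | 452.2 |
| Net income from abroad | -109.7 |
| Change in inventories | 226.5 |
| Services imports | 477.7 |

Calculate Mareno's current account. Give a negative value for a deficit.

1207.0

Goods balance = 3244.3 - 4241.0 = -996.7
Services balance = 2746.7 - 477.7 = 2269.0
Trade balance (goods + services) = -996.7 + 2269.0 = 1272.3
Net primary income = -109.7
Net secondary income = 496.6 - 452.2 = 44.4
Current account = 1272.3 + (-109.7) + 44.4 = 1207.0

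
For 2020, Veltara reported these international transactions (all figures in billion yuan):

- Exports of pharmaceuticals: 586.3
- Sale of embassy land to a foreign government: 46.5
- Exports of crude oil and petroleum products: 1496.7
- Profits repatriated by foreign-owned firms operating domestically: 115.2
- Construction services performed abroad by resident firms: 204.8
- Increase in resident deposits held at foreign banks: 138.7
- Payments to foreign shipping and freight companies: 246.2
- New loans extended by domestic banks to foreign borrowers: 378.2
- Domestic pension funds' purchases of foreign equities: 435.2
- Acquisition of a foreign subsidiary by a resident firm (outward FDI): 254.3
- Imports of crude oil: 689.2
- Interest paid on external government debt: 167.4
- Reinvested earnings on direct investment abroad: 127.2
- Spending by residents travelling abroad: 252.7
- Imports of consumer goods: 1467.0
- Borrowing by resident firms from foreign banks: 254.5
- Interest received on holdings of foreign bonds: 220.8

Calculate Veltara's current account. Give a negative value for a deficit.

-301.9

Goods: -689.2 + 1496.7 - 1467.0 + 586.3 = -73.2
Services: 204.8 - 252.7 - 246.2 = -294.1
Primary income: -115.2 + 220.8 - 167.4 + 127.2 = 65.4
Current account = (-73.2) + (-294.1) + 65.4 = -301.9
(Excluded from the current account — capital account: sale of embassy land to a foreign government 46.5; financial account: increase in resident deposits held at foreign banks 138.7, new loans extended by domestic banks to foreign borrowers 378.2, domestic pension funds' purchases of foreign equities 435.2, acquisition of a foreign subsidiary by a resident firm (outward FDI) 254.3, borrowing by resident firms from foreign banks 254.5.)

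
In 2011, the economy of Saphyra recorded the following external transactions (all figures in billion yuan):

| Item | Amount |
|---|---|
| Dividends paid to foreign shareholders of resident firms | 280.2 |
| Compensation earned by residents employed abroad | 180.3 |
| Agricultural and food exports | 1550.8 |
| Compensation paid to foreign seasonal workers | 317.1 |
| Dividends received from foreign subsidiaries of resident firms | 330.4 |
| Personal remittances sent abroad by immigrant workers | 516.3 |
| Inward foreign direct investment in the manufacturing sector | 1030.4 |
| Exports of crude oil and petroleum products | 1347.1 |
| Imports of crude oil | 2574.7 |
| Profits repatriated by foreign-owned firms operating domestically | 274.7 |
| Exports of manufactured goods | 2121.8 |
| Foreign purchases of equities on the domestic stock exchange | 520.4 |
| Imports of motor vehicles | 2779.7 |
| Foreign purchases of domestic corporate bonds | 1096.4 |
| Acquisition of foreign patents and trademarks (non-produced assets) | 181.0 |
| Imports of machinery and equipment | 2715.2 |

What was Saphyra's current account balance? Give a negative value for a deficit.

-3927.5

Goods: -2574.7 + 1347.1 + 1550.8 - 2779.7 + 2121.8 - 2715.2 = -3049.9
Primary income: -317.1 + 180.3 + 330.4 - 280.2 - 274.7 = -361.3
Secondary income: -516.3
Current account = (-3049.9) + (-361.3) + (-516.3) = -3927.5
(Excluded from the current account — financial account: inward foreign direct investment in the manufacturing sector 1030.4, foreign purchases of equities on the domestic stock exchange 520.4, foreign purchases of domestic corporate bonds 1096.4; capital account: acquisition of foreign patents and trademarks (non-produced assets) 181.0.)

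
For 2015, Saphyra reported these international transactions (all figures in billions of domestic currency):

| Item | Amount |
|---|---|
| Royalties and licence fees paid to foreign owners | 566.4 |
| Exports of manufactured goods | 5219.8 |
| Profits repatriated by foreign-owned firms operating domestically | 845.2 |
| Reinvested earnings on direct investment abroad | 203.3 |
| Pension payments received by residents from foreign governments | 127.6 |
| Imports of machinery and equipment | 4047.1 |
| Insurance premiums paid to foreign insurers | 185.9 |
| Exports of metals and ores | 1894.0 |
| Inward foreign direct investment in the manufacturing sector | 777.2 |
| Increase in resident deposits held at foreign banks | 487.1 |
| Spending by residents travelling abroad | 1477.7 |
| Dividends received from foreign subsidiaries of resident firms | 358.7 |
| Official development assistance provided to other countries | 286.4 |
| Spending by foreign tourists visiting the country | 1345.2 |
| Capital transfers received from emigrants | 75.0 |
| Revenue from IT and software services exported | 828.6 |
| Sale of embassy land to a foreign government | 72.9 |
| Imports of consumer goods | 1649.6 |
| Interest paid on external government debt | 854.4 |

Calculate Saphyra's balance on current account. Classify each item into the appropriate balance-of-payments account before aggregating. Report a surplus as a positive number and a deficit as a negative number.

Goods: 1894.0 - 4047.1 - 1649.6 + 5219.8 = 1417.1
Services: 1345.2 - 566.4 + 828.6 - 1477.7 - 185.9 = -56.2
Primary income: -854.4 - 845.2 + 358.7 + 203.3 = -1137.6
Secondary income: -286.4 + 127.6 = -158.8
Current account = 1417.1 + (-56.2) + (-1137.6) + (-158.8) = 64.5
(Excluded from the current account — financial account: inward foreign direct investment in the manufacturing sector 777.2, increase in resident deposits held at foreign banks 487.1; capital account: capital transfers received from emigrants 75.0, sale of embassy land to a foreign government 72.9.)

64.5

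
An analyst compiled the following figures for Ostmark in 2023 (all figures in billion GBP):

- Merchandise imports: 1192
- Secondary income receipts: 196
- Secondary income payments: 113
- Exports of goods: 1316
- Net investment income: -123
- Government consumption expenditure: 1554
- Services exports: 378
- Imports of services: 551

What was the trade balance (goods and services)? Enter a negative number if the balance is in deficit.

Goods balance = 1316 - 1192 = 124
Services balance = 378 - 551 = -173
Trade balance (goods + services) = 124 + (-173) = -49

-49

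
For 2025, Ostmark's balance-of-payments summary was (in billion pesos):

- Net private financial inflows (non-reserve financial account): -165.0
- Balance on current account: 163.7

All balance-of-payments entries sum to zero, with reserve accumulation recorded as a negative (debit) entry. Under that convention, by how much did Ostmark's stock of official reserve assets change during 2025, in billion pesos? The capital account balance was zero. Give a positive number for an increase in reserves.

Official reserve transactions balance = -(163.7 + (-165.0)) = 1.3
An accumulation of reserves is recorded as a debit (negative entry), so the change in the stock of reserves is the negative of that balance.
Change in official reserves = -(1.3) = -1.3

-1.3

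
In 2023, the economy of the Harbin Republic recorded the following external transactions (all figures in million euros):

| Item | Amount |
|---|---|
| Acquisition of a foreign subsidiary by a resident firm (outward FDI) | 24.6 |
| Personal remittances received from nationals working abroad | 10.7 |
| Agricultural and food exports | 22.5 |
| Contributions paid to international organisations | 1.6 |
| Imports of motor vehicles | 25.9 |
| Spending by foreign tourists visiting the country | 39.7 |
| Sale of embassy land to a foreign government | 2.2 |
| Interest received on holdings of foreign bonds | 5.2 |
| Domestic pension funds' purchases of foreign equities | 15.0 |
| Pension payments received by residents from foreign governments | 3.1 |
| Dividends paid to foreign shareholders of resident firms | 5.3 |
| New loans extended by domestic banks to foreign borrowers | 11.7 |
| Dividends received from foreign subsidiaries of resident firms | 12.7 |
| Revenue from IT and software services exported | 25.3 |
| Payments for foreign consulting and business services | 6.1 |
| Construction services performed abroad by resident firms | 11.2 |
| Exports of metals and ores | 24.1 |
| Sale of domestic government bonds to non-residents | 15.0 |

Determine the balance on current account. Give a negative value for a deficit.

Goods: 24.1 + 22.5 - 25.9 = 20.7
Services: 11.2 - 6.1 + 25.3 + 39.7 = 70.1
Primary income: -5.3 + 12.7 + 5.2 = 12.6
Secondary income: 3.1 - 1.6 + 10.7 = 12.2
Current account = 20.7 + 70.1 + 12.6 + 12.2 = 115.6
(Excluded from the current account — financial account: acquisition of a foreign subsidiary by a resident firm (outward FDI) 24.6, domestic pension funds' purchases of foreign equities 15.0, new loans extended by domestic banks to foreign borrowers 11.7, sale of domestic government bonds to non-residents 15.0; capital account: sale of embassy land to a foreign government 2.2.)

115.6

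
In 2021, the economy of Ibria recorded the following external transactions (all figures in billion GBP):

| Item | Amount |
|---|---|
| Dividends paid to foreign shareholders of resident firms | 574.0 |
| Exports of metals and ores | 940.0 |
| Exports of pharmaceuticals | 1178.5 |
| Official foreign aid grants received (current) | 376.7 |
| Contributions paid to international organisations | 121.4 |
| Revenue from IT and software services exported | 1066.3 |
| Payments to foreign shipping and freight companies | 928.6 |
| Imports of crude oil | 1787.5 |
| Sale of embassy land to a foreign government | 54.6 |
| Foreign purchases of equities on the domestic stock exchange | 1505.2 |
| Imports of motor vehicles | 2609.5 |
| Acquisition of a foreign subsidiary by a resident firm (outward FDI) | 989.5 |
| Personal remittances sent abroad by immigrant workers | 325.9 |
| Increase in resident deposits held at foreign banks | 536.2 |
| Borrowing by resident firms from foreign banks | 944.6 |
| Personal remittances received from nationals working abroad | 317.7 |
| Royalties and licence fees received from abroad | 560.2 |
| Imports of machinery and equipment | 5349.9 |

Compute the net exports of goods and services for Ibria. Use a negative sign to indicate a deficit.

-6930.5

Goods: -1787.5 + 940.0 - 5349.9 - 2609.5 + 1178.5 = -7628.4
Services: 1066.3 - 928.6 + 560.2 = 697.9
Trade balance = -7628.4 + 697.9 = -6930.5
(Excluded from the trade balance — primary income: dividends paid to foreign shareholders of resident firms 574.0; secondary income: official foreign aid grants received (current) 376.7, contributions paid to international organisations 121.4, personal remittances sent abroad by immigrant workers 325.9, personal remittances received from nationals working abroad 317.7; capital account: sale of embassy land to a foreign government 54.6; financial account: foreign purchases of equities on the domestic stock exchange 1505.2, acquisition of a foreign subsidiary by a resident firm (outward FDI) 989.5, increase in resident deposits held at foreign banks 536.2, borrowing by resident firms from foreign banks 944.6.)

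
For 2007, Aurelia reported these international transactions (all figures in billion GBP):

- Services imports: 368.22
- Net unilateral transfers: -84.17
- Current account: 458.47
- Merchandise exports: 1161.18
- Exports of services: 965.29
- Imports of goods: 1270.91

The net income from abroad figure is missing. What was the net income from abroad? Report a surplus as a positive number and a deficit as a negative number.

55.30

Current account = goods balance + services balance + net primary income + net secondary income
Sum of the known components = 403.17
Net income from abroad = CA - (known components) = 458.47 - 403.17 = 55.30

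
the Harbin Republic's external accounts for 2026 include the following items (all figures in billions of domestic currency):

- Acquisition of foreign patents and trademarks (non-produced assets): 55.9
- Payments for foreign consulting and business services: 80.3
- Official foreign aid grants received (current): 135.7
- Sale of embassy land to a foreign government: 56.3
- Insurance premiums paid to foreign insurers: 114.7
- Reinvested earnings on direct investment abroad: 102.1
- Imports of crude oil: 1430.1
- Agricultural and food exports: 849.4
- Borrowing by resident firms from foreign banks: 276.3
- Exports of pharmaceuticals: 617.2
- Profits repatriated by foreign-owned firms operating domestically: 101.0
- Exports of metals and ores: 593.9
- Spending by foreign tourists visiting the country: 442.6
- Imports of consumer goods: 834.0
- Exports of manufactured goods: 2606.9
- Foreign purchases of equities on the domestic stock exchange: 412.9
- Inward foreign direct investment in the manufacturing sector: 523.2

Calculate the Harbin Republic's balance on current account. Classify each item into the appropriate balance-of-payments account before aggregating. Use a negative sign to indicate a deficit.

2787.7

Goods: -834.0 + 2606.9 + 593.9 + 617.2 - 1430.1 + 849.4 = 2403.3
Services: -80.3 - 114.7 + 442.6 = 247.6
Primary income: -101.0 + 102.1 = 1.1
Secondary income: 135.7
Current account = 2403.3 + 247.6 + 1.1 + 135.7 = 2787.7
(Excluded from the current account — capital account: acquisition of foreign patents and trademarks (non-produced assets) 55.9, sale of embassy land to a foreign government 56.3; financial account: borrowing by resident firms from foreign banks 276.3, foreign purchases of equities on the domestic stock exchange 412.9, inward foreign direct investment in the manufacturing sector 523.2.)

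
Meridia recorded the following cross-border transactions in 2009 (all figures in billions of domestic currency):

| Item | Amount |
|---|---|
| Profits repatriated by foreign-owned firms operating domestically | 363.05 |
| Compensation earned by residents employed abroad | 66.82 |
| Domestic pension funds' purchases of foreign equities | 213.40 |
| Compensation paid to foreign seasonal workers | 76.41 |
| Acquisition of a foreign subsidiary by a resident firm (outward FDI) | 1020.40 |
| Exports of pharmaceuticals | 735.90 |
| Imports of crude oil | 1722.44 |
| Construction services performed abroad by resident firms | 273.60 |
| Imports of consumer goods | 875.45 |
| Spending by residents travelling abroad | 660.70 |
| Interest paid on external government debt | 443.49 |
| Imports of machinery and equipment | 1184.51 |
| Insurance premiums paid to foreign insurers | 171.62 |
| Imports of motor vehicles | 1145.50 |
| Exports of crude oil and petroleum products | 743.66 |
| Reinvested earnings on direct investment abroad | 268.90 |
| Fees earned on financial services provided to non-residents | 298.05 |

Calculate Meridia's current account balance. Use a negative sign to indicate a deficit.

Goods: -1145.50 + 743.66 - 1722.44 + 735.90 - 875.45 - 1184.51 = -3448.34
Services: -171.62 + 298.05 + 273.60 - 660.70 = -260.67
Primary income: 66.82 - 363.05 + 268.90 - 443.49 - 76.41 = -547.23
Current account = (-3448.34) + (-260.67) + (-547.23) = -4256.24
(Excluded from the current account — financial account: domestic pension funds' purchases of foreign equities 213.40, acquisition of a foreign subsidiary by a resident firm (outward FDI) 1020.40.)

-4256.24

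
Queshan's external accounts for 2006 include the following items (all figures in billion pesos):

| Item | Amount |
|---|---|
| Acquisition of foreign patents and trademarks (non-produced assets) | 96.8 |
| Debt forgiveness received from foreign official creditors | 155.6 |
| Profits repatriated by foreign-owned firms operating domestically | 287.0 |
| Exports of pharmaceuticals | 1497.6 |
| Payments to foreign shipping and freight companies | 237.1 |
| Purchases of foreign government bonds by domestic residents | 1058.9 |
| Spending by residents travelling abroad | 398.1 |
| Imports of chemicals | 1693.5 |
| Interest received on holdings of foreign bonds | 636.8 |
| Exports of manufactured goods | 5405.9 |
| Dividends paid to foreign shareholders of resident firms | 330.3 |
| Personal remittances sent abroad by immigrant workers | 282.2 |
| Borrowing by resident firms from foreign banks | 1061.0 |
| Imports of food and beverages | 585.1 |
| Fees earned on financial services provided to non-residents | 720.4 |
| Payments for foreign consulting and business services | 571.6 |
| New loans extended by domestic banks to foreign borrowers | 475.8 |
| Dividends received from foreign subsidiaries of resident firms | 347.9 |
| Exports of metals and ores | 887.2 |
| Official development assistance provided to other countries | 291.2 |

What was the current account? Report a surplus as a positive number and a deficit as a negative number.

Goods: 887.2 + 1497.6 - 1693.5 + 5405.9 - 585.1 = 5512.1
Services: 720.4 - 237.1 - 398.1 - 571.6 = -486.4
Primary income: -330.3 + 347.9 + 636.8 - 287.0 = 367.4
Secondary income: -291.2 - 282.2 = -573.4
Current account = 5512.1 + (-486.4) + 367.4 + (-573.4) = 4819.7
(Excluded from the current account — capital account: acquisition of foreign patents and trademarks (non-produced assets) 96.8, debt forgiveness received from foreign official creditors 155.6; financial account: purchases of foreign government bonds by domestic residents 1058.9, borrowing by resident firms from foreign banks 1061.0, new loans extended by domestic banks to foreign borrowers 475.8.)

4819.7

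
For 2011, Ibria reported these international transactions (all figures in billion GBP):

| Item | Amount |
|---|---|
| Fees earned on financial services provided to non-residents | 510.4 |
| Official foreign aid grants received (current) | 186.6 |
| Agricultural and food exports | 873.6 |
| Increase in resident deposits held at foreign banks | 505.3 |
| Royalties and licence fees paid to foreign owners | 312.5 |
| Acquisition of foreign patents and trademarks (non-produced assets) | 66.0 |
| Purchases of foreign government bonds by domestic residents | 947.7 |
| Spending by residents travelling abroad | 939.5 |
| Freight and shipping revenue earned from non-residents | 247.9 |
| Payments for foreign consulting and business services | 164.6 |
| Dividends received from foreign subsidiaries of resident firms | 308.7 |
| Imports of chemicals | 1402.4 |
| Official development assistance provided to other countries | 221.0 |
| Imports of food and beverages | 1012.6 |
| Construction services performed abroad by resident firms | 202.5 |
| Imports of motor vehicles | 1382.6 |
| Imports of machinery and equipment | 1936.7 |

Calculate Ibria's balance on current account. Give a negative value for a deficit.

-5042.2

Goods: 873.6 - 1936.7 - 1382.6 - 1402.4 - 1012.6 = -4860.7
Services: 202.5 + 510.4 - 939.5 - 312.5 + 247.9 - 164.6 = -455.8
Primary income: 308.7
Secondary income: -221.0 + 186.6 = -34.4
Current account = (-4860.7) + (-455.8) + 308.7 + (-34.4) = -5042.2
(Excluded from the current account — financial account: increase in resident deposits held at foreign banks 505.3, purchases of foreign government bonds by domestic residents 947.7; capital account: acquisition of foreign patents and trademarks (non-produced assets) 66.0.)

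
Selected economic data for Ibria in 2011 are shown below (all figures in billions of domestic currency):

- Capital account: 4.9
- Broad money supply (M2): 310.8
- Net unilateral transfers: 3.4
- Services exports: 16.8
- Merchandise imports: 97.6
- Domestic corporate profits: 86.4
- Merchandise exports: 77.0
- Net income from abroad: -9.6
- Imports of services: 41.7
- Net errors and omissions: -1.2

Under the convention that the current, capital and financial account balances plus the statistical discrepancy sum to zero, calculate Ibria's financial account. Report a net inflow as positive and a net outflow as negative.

Goods balance = 77.0 - 97.6 = -20.6
Services balance = 16.8 - 41.7 = -24.9
Trade balance (goods + services) = -20.6 + (-24.9) = -45.5
Net primary income = -9.6
Net secondary income = 3.4
Current account = -45.5 + (-9.6) + 3.4 = -51.7
Financial account = -(-51.7 + 4.9 + (-1.2)) = 48.0

48.0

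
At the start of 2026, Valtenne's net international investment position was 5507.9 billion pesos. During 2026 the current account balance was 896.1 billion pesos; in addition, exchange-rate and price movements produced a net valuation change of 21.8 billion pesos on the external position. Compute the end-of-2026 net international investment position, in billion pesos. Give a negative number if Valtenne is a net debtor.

6425.8

Change in NIIP = current account + net valuation change = 896.1 + 21.8 = 917.9
End-of-year NIIP = 5507.9 + 917.9 = 6425.8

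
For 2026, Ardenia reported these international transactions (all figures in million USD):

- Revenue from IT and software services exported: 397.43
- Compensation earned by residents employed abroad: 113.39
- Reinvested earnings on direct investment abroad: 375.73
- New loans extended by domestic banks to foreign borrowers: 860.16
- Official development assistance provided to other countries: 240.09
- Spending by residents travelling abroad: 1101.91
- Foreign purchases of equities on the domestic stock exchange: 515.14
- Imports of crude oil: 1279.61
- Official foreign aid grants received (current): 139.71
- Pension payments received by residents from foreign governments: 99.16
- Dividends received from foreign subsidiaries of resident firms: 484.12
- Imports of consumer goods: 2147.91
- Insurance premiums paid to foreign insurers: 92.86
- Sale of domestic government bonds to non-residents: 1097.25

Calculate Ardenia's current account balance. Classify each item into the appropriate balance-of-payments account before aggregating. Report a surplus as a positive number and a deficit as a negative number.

Goods: -2147.91 - 1279.61 = -3427.52
Services: -92.86 + 397.43 - 1101.91 = -797.34
Primary income: 484.12 + 375.73 + 113.39 = 973.24
Secondary income: -240.09 + 99.16 + 139.71 = -1.22
Current account = (-3427.52) + (-797.34) + 973.24 + (-1.22) = -3252.84
(Excluded from the current account — financial account: new loans extended by domestic banks to foreign borrowers 860.16, foreign purchases of equities on the domestic stock exchange 515.14, sale of domestic government bonds to non-residents 1097.25.)

-3252.84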